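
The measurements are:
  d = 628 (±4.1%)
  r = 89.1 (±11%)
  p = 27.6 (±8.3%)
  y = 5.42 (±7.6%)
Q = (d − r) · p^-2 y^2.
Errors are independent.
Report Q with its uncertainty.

Let u = d − r = 539. δu = √(δd² + δr²) = √(663 + 96.1) = 27.6, so δu/u = 0.0511.
Q is then a monomial in u, p, y:
δQ/Q = √((δu/u)² + (-2·δp/p)² + (2·δy/y)²) = √(0.00261 + 0.0276 + 0.0231) = 0.231
Q = 20.8, so δQ = 0.231 × 20.8 = 4.80.

20.8 ± 4.80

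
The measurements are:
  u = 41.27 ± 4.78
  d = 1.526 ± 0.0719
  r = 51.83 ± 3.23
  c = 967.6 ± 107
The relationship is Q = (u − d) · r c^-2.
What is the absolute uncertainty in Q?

0.000571

Let w = u − d = 39.74. δw = √(δu² + δd²) = √(22.8 + 0.00517) = 4.78, so δw/w = 0.120.
Q is then a monomial in w, r, c:
δQ/Q = √((δw/w)² + (1·δr/r)² + (-2·δc/c)²) = √(0.0145 + 0.00388 + 0.0489) = 0.259
Q = 0.002200, so δQ = 0.259 × 0.002200 = 0.000571.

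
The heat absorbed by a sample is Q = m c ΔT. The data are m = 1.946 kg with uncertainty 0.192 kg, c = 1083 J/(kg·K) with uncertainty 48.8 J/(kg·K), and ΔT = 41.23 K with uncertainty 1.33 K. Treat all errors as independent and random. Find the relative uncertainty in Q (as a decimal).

0.113

Products/powers → add relative errors in quadrature, weighted by exponent:
  (1·δm/m)² = (1×0.0987)² = 0.00973;  (1·δc/c)² = (1×0.0451)² = 0.00203;  (1·δΔT/ΔT)² = (1×0.0323)² = 0.00104
δQ/Q = √(0.0128) = 0.113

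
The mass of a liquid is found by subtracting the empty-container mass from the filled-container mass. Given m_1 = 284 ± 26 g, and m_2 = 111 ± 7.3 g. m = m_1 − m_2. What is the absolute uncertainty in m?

For a sum/difference, combine absolute errors in quadrature:
  (δm_1)² = 676;  (δm_2)² = 53.3
δm = √(729) = 27.0 g

27.0 g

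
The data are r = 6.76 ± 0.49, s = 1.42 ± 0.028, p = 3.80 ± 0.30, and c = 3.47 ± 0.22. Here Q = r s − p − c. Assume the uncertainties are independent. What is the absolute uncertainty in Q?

Let w = r·s = 9.60. δw/w = √((1·δr/r)² + (1·δs/s)²) = √(0.00525 + 0.000389) = 0.0751, so δw = 0.721.
Q = w − p − c: δQ = √(δw² + δp² + δc²) = √(0.520 + 0.0900 + 0.0484) = 0.811

0.811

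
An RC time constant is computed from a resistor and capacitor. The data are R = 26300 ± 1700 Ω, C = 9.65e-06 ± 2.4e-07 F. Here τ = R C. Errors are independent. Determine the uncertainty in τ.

0.0176 s

τ is a product of powers, so relative uncertainties combine in quadrature:
  (1·δR/R)² = (1×0.0646)² = 0.00418;  (1·δC/C)² = (1×0.0249)² = 0.000619
δτ/τ = √(0.00480) = 0.0693
τ = 0.254 s, so δτ = 0.0693 × 0.254 = 0.0176 s.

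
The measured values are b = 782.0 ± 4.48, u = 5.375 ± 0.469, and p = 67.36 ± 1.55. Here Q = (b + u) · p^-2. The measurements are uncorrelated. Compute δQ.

0.00805

Let w = b + u = 787.4. δw = √(δb² + δu²) = √(20.1 + 0.220) = 4.50, so δw/w = 0.00572.
Q is then a monomial in w, p:
δQ/Q = √((δw/w)² + (-2·δp/p)²) = √(3.27e-05 + 0.00212) = 0.0464
Q = 0.1735, so δQ = 0.0464 × 0.1735 = 0.00805.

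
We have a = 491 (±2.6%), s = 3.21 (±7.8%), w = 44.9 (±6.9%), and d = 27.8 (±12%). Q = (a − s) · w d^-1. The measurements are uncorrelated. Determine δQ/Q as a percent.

14.1%

Let u = a − s = 488. δu = √(δa² + δs²) = √(163 + 0.0627) = 12.8, so δu/u = 0.0262.
Q is then a monomial in u, w, d:
δQ/Q = √((δu/u)² + (1·δw/w)² + (-1·δd/d)²) = √(0.000685 + 0.00476 + 0.0144) = 0.141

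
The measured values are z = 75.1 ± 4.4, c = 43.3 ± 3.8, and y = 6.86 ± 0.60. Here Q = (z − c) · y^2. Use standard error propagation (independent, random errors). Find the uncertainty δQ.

Let u = z − c = 31.8. δu = √(δz² + δc²) = √(19.4 + 14.4) = 5.81, so δu/u = 0.183.
Q is then a monomial in u, y:
δQ/Q = √((δu/u)² + (2·δy/y)²) = √(0.0334 + 0.0306) = 0.253
Q = 1500, so δQ = 0.253 × 1500 = 379.

379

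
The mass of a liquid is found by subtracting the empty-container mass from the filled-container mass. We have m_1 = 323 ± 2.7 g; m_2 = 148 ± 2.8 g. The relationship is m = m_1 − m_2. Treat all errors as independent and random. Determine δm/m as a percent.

2.22%

m is a linear combination, so absolute uncertainties add in quadrature:
  (δm_1)² = 7.29;  (δm_2)² = 7.84
δm = √(15.1) = 3.89 g
m = 175 g, so δm/m = 3.89/175 = 0.0222.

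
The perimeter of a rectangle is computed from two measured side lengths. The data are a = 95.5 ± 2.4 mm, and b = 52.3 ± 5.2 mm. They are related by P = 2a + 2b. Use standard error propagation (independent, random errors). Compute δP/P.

0.0387

For a sum/difference, combine absolute errors in quadrature:
  (2·δa)² = 23.0;  (2·δb)² = 108
δP = √(131) = 11.5 mm
P = 296 mm, so δP/P = 11.5/296 = 0.0387.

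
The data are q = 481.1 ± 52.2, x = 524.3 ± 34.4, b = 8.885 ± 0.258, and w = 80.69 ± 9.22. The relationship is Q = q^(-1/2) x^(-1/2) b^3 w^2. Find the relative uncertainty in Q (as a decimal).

0.253

Products/powers → add relative errors in quadrature, weighted by exponent:
  (−½·δq/q)² = (-0.5×0.109)² = 0.00294;  (−½·δx/x)² = (-0.5×0.0656)² = 0.00108;  (3·δb/b)² = (3×0.0290)² = 0.00759;  (2·δw/w)² = (2×0.114)² = 0.0522
δQ/Q = √(0.0638) = 0.253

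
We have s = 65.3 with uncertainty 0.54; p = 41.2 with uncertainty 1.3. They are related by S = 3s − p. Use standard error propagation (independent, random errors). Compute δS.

2.08

For a sum/difference, combine absolute errors in quadrature:
  (3·δs)² = 2.62;  (δp)² = 1.69
δS = √(4.31) = 2.08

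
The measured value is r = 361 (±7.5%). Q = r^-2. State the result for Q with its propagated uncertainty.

(7.67 ± 1.15) × 10^-6

Products/powers → add relative errors in quadrature, weighted by exponent:
  (-2·δr/r)² = (-2×0.0750)² = 0.0225
δQ/Q = √(0.0225) = 0.150
Q = 7.67e-06, so δQ = 0.150 × 7.67e-06 = 1.15e-06.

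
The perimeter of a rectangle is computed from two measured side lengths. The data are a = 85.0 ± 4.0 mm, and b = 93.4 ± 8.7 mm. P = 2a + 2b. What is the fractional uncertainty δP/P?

0.0537

Sums and differences: (δP)² = Σ (cᵢ δxᵢ)².
  (2·δa)² = 64.0;  (2·δb)² = 303
δP = √(367) = 19.2 mm
P = 357 mm, so δP/P = 19.2/357 = 0.0537.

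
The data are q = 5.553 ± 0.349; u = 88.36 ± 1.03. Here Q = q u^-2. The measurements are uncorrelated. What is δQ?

Each factor contributes (exponent × relative error)² to (δQ/Q)²:
  (1·δq/q)² = (1×0.0628)² = 0.00395;  (-2·δu/u)² = (-2×0.0117)² = 0.000544
δQ/Q = √(0.00449) = 0.0670
Q = 0.0007112, so δQ = 0.0670 × 0.0007112 = 4.77e-05.

4.77e-05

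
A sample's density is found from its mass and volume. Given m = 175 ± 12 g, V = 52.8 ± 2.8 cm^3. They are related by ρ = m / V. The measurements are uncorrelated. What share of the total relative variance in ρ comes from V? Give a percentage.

(δρ/ρ)² = (1·δm/m)² + (-1·δV/V)²
  m term: (1×0.0686)² = 0.00470
  V term: (-1×0.0530)² = 0.00281
Total = 0.00751. Share from V = 0.00281/0.00751 = 0.374.

37.4%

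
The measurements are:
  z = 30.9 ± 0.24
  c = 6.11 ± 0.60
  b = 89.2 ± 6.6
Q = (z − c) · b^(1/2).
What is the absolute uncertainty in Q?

10.6

Let u = z − c = 24.8. δu = √(δz² + δc²) = √(0.0576 + 0.360) = 0.646, so δu/u = 0.0261.
Q is then a monomial in u, b:
δQ/Q = √((δu/u)² + (½·δb/b)²) = √(0.000680 + 0.00137) = 0.0453
Q = 234, so δQ = 0.0453 × 234 = 10.6.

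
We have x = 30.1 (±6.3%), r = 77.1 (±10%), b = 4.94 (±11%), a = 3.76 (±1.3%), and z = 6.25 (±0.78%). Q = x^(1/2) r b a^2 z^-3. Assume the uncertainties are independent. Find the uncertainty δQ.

18.9

Products/powers → add relative errors in quadrature, weighted by exponent:
  (½·δx/x)² = (0.5×0.0630)² = 0.000992;  (1·δr/r)² = (1×0.100)² = 0.0100;  (1·δb/b)² = (1×0.110)² = 0.0121;  (2·δa/a)² = (2×0.0130)² = 0.000676;  (-3·δz/z)² = (-3×0.00780)² = 0.000548
δQ/Q = √(0.0243) = 0.156
Q = 121, so δQ = 0.156 × 121 = 18.9.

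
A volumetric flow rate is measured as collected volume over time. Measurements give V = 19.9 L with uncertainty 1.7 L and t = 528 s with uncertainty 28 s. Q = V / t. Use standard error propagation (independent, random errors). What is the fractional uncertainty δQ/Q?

0.101

Q is a product of powers, so relative uncertainties combine in quadrature:
  (1·δV/V)² = (1×0.0854)² = 0.00730;  (-1·δt/t)² = (-1×0.0530)² = 0.00281
δQ/Q = √(0.0101) = 0.101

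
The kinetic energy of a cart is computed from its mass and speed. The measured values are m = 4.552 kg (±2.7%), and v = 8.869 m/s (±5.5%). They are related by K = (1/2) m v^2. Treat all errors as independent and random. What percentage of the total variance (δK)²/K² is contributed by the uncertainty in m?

(δK/K)² = (1·δm/m)² + (2·δv/v)²
  m term: (1×0.0270)² = 0.000729
  v term: (2×0.0550)² = 0.0121
Total = 0.0128. Share from m = 0.000729/0.0128 = 0.0568.

5.68%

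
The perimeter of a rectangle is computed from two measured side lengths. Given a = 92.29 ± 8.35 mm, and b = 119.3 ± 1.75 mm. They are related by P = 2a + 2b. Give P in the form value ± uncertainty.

Each term contributes (cᵢ δxᵢ)² to (δP)²:
  (2·δa)² = 279;  (2·δb)² = 12.2
δP = √(291) = 17.1 mm
P = 423.2 mm.

423.2 ± 17.1 mm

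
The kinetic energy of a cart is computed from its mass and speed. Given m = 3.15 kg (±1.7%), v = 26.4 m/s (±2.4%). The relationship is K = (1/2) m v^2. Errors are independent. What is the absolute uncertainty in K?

K is a product of powers, so relative uncertainties combine in quadrature:
  (1·δm/m)² = (1×0.0170)² = 0.000289;  (2·δv/v)² = (2×0.0240)² = 0.00230
δK/K = √(0.00259) = 0.0509
K = 1100 J, so δK = 0.0509 × 1100 = 55.9 J.

55.9 J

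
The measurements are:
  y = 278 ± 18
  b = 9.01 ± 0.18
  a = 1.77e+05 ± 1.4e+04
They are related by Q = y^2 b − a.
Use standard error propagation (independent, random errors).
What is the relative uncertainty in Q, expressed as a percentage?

Let p = y^2·b = 6.96e+05. δp/p = √((2·δy/y)² + (1·δb/b)²) = √(0.0168 + 0.000399) = 0.131, so δp = 91200.
Q = p − a: δQ = √(δp² + δa²) = √(8.32e+09 + 1.96e+08) = 92300
Q = 5.19e+05, so δQ/Q = 92300/5.19e+05 = 0.178.

17.8%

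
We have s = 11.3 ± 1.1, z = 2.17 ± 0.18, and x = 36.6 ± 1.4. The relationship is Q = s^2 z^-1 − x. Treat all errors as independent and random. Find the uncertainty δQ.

Let p = s^2·z^-1 = 58.8. δp/p = √((2·δs/s)² + (-1·δz/z)²) = √(0.0379 + 0.00688) = 0.212, so δp = 12.5.
Q = p − x: δQ = √(δp² + δx²) = √(155 + 1.96) = 12.5

12.5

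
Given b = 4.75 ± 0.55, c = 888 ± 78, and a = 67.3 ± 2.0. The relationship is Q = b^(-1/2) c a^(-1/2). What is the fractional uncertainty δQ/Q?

0.106

Since Q is a product/quotient, work with relative uncertainties:
  (−½·δb/b)² = (-0.5×0.116)² = 0.00335;  (1·δc/c)² = (1×0.0878)² = 0.00772;  (−½·δa/a)² = (-0.5×0.0297)² = 0.000221
δQ/Q = √(0.0113) = 0.106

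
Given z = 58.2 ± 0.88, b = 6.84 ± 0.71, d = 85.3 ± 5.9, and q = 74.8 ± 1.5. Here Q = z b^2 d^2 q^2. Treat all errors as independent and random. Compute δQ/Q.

Since Q is a product/quotient, work with relative uncertainties:
  (1·δz/z)² = (1×0.0151)² = 0.000229;  (2·δb/b)² = (2×0.104)² = 0.0431;  (2·δd/d)² = (2×0.0692)² = 0.0191;  (2·δq/q)² = (2×0.0201)² = 0.00161
δQ/Q = √(0.0641) = 0.253

0.253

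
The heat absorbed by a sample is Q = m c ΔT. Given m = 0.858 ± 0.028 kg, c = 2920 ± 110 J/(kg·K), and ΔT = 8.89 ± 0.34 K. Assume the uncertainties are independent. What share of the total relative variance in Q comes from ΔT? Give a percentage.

37.1%

(δQ/Q)² = (1·δm/m)² + (1·δc/c)² + (1·δΔT/ΔT)²
  m term: (1×0.0326)² = 0.00106
  c term: (1×0.0377)² = 0.00142
  ΔT term: (1×0.0382)² = 0.00146
Total = 0.00395. Share from ΔT = 0.00146/0.00395 = 0.371.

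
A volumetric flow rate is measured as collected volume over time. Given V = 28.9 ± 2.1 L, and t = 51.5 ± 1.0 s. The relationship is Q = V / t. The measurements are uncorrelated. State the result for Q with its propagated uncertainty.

0.561 ± 0.0422 L/s

Since Q is a product/quotient, work with relative uncertainties:
  (1·δV/V)² = (1×0.0727)² = 0.00528;  (-1·δt/t)² = (-1×0.0194)² = 0.000377
δQ/Q = √(0.00566) = 0.0752
Q = 0.561 L/s, so δQ = 0.0752 × 0.561 = 0.0422 L/s.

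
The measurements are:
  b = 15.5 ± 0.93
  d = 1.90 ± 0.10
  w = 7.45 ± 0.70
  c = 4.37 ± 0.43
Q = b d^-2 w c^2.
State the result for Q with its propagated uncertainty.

611 ± 152

Relative error in a monomial: (δQ/Q)² = Σ (nᵢ · δxᵢ/xᵢ)².
  (1·δb/b)² = (1×0.0600)² = 0.00360;  (-2·δd/d)² = (-2×0.0526)² = 0.0111;  (1·δw/w)² = (1×0.0940)² = 0.00883;  (2·δc/c)² = (2×0.0984)² = 0.0387
δQ/Q = √(0.0622) = 0.249
Q = 611, so δQ = 0.249 × 611 = 152.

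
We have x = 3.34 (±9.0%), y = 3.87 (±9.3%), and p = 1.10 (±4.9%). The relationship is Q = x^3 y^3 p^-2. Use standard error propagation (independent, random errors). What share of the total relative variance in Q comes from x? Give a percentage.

(δQ/Q)² = (3·δx/x)² + (3·δy/y)² + (-2·δp/p)²
  x term: (3×0.0900)² = 0.0729
  y term: (3×0.0930)² = 0.0778
  p term: (-2×0.0490)² = 0.00960
Total = 0.160. Share from x = 0.0729/0.160 = 0.455.

45.5%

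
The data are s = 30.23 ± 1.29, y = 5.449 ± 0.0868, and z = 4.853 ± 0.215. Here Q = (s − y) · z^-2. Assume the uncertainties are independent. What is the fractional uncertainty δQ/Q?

0.103

Let u = s − y = 24.78. δu = √(δs² + δy²) = √(1.66 + 0.00753) = 1.29, so δu/u = 0.0522.
Q is then a monomial in u, z:
δQ/Q = √((δu/u)² + (-2·δz/z)²) = √(0.00272 + 0.00785) = 0.103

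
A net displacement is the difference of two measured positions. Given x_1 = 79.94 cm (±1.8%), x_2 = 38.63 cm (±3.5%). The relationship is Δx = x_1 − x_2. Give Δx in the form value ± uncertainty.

Absolute uncertainties add in quadrature for a linear combination:
  (δx_1)² = 2.07;  (δx_2)² = 1.83
δΔx = √(3.90) = 1.97 cm
Δx = 41.31 cm.

41.31 ± 1.97 cm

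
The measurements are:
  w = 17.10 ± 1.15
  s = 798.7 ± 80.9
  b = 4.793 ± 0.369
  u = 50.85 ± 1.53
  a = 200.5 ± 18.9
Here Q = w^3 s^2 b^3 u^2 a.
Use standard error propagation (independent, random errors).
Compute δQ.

7e+16

Since Q is a product/quotient, work with relative uncertainties:
  (3·δw/w)² = (3×0.0673)² = 0.0407;  (2·δs/s)² = (2×0.101)² = 0.0410;  (3·δb/b)² = (3×0.0770)² = 0.0533;  (2·δu/u)² = (2×0.0301)² = 0.00362;  (1·δa/a)² = (1×0.0943)² = 0.00889
δQ/Q = √(0.148) = 0.384
Q = 1.821e+17, so δQ = 0.384 × 1.821e+17 = 7e+16.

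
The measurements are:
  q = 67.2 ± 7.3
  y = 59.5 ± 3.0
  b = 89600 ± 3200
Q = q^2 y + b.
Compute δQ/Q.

Let p = q^2·y = 2.69e+05. δp/p = √((2·δq/q)² + (1·δy/y)²) = √(0.0472 + 0.00254) = 0.223, so δp = 59900.
Q = p + b: δQ = √(δp² + δb²) = √(3.59e+09 + 1.02e+07) = 60000
Q = 3.58e+05, so δQ/Q = 60000/3.58e+05 = 0.167.

0.167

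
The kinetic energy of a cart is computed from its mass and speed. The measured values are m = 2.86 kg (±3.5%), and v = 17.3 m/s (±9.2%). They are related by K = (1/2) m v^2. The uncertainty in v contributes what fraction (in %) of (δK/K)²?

96.5%

(δK/K)² = (1·δm/m)² + (2·δv/v)²
  m term: (1×0.0350)² = 0.00123
  v term: (2×0.0920)² = 0.0339
Total = 0.0351. Share from v = 0.0339/0.0351 = 0.965.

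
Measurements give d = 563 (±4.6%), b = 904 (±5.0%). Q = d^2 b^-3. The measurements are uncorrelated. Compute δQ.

Since Q is a product/quotient, work with relative uncertainties:
  (2·δd/d)² = (2×0.0460)² = 0.00846;  (-3·δb/b)² = (-3×0.0500)² = 0.0225
δQ/Q = √(0.0310) = 0.176
Q = 0.000429, so δQ = 0.176 × 0.000429 = 7.55e-05.

7.55e-05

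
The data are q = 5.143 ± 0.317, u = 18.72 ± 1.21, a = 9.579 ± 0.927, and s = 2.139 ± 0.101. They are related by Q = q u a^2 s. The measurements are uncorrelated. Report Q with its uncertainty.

Since Q is a product/quotient, work with relative uncertainties:
  (1·δq/q)² = (1×0.0616)² = 0.00380;  (1·δu/u)² = (1×0.0646)² = 0.00418;  (2·δa/a)² = (2×0.0968)² = 0.0375;  (1·δs/s)² = (1×0.0472)² = 0.00223
δQ/Q = √(0.0477) = 0.218
Q = 18900, so δQ = 0.218 × 18900 = 4130.

18900 ± 4130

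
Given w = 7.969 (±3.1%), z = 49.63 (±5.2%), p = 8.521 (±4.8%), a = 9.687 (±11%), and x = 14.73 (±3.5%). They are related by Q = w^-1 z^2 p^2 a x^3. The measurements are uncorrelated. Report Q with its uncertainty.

(6.948 ± 1.46) × 10^8

Q is a product of powers, so relative uncertainties combine in quadrature:
  (-1·δw/w)² = (-1×0.0310)² = 0.000961;  (2·δz/z)² = (2×0.0520)² = 0.0108;  (2·δp/p)² = (2×0.0480)² = 0.00922;  (1·δa/a)² = (1×0.110)² = 0.0121;  (3·δx/x)² = (3×0.0350)² = 0.0110
δQ/Q = √(0.0441) = 0.210
Q = 6.948e+08, so δQ = 0.210 × 6.948e+08 = 1.46e+08.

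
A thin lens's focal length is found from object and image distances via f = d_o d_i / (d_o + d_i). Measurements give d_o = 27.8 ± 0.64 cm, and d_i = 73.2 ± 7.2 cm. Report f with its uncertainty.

20.1 ± 0.641 cm

∂f/∂d_o = (d_i/(d_o+d_i))² = 0.525;  ∂f/∂d_i = (d_o/(d_o+d_i))² = 0.0758
δf = √((∂f/∂d_o · δd_o)² + (∂f/∂d_i · δd_i)²) = √(0.113 + 0.298) = 0.641 cm
f = 20.1 cm.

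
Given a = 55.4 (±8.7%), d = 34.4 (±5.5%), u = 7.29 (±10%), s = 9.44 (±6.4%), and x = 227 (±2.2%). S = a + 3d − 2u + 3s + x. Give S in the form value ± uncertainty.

399 ± 9.26

S is a linear combination, so absolute uncertainties add in quadrature:
  (δa)² = 23.2;  (3·δd)² = 32.2;  (2·δu)² = 2.13;  (3·δs)² = 3.29;  (δx)² = 24.9
δS = √(85.8) = 9.26
S = 399.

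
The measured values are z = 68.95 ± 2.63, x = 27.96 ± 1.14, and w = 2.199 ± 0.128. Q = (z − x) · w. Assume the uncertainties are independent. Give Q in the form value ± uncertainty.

Let u = z − x = 40.99. δu = √(δz² + δx²) = √(6.92 + 1.30) = 2.87, so δu/u = 0.0699.
Q is then a monomial in u, w:
δQ/Q = √((δu/u)² + (1·δw/w)²) = √(0.00489 + 0.00339) = 0.0910
Q = 90.14, so δQ = 0.0910 × 90.14 = 8.20.

90.14 ± 8.20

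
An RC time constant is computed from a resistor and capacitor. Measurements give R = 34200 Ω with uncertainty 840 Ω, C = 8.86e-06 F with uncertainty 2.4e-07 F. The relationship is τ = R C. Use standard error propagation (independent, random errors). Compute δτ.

0.0111 s

Each factor contributes (exponent × relative error)² to (δτ/τ)²:
  (1·δR/R)² = (1×0.0246)² = 0.000603;  (1·δC/C)² = (1×0.0271)² = 0.000734
δτ/τ = √(0.00134) = 0.0366
τ = 0.303 s, so δτ = 0.0366 × 0.303 = 0.0111 s.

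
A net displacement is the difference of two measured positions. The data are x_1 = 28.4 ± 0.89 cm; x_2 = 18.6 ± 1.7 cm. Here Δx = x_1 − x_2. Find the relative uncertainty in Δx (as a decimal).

0.196

Sums and differences: (δΔx)² = Σ (cᵢ δxᵢ)².
  (δx_1)² = 0.792;  (δx_2)² = 2.89
δΔx = √(3.68) = 1.92 cm
Δx = 9.80 cm, so δΔx/Δx = 1.92/9.80 = 0.196.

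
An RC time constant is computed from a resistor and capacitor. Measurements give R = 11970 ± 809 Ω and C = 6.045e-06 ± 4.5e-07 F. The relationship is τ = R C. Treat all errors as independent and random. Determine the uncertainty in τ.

For a monomial τ ∝ R, C, fractional errors add in quadrature:
  (1·δR/R)² = (1×0.0676)² = 0.00457;  (1·δC/C)² = (1×0.0744)² = 0.00554
δτ/τ = √(0.0101) = 0.101
τ = 0.07236 s, so δτ = 0.101 × 0.07236 = 0.00728 s.

0.00728 s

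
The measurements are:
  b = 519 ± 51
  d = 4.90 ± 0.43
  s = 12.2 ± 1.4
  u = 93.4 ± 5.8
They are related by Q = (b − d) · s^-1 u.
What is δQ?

645

Let w = b − d = 514. δw = √(δb² + δd²) = √(2600 + 0.185) = 51.0, so δw/w = 0.0992.
Q is then a monomial in w, s, u:
δQ/Q = √((δw/w)² + (-1·δs/s)² + (1·δu/u)²) = √(0.00984 + 0.0132 + 0.00386) = 0.164
Q = 3940, so δQ = 0.164 × 3940 = 645.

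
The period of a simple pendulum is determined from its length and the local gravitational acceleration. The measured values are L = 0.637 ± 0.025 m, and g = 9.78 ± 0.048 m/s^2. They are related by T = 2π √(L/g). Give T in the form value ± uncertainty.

Since T is a product/quotient, work with relative uncertainties:
  (½·δL/L)² = (0.5×0.0392)² = 0.000385;  (−½·δg/g)² = (-0.5×0.00491)² = 6.02e-06
δT/T = √(0.000391) = 0.0198
T = 1.60 s, so δT = 0.0198 × 1.60 = 0.0317 s.

1.60 ± 0.0317 s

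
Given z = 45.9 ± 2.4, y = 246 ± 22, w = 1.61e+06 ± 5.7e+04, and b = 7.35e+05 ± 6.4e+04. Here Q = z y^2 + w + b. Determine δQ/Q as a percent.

Let p = z·y^2 = 2.78e+06. δp/p = √((1·δz/z)² + (2·δy/y)²) = √(0.00273 + 0.0320) = 0.186, so δp = 5.18e+05.
Q = p + w + b: δQ = √(δp² + δw² + δb²) = √(2.68e+11 + 3.25e+09 + 4.1e+09) = 5.25e+05
Q = 5.12e+06, so δQ/Q = 5.25e+05/5.12e+06 = 0.102.

10.2%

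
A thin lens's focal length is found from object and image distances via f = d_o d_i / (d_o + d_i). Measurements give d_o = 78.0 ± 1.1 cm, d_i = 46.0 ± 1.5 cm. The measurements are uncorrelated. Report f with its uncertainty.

∂f/∂d_o = (d_i/(d_o+d_i))² = 0.138;  ∂f/∂d_i = (d_o/(d_o+d_i))² = 0.396
δf = √((∂f/∂d_o · δd_o)² + (∂f/∂d_i · δd_i)²) = √(0.0229 + 0.352) = 0.613 cm
f = 28.9 cm.

28.9 ± 0.613 cm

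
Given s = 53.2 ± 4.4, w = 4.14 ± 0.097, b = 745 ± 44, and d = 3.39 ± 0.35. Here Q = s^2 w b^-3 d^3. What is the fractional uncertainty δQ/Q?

0.394

For a monomial Q ∝ s^2, w, b^-3, d^3, fractional errors add in quadrature:
  (2·δs/s)² = (2×0.0827)² = 0.0274;  (1·δw/w)² = (1×0.0234)² = 0.000549;  (-3·δb/b)² = (-3×0.0591)² = 0.0314;  (3·δd/d)² = (3×0.103)² = 0.0959
δQ/Q = √(0.155) = 0.394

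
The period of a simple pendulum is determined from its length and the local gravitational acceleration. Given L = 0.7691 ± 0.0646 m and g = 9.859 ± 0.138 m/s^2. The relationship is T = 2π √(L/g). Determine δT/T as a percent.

4.26%

For a monomial T ∝ L^(1/2), g^(-1/2), fractional errors add in quadrature:
  (½·δL/L)² = (0.5×0.0840)² = 0.00176;  (−½·δg/g)² = (-0.5×0.0140)² = 4.9e-05
δT/T = √(0.00181) = 0.0426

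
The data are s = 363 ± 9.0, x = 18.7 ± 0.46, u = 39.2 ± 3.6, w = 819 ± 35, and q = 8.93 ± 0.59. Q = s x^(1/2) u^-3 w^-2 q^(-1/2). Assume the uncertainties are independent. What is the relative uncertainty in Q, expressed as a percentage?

Since Q is a product/quotient, work with relative uncertainties:
  (1·δs/s)² = (1×0.0248)² = 0.000615;  (½·δx/x)² = (0.5×0.0246)² = 0.000151;  (-3·δu/u)² = (-3×0.0918)² = 0.0759;  (-2·δw/w)² = (-2×0.0427)² = 0.00731;  (−½·δq/q)² = (-0.5×0.0661)² = 0.00109
δQ/Q = √(0.0851) = 0.292

29.2%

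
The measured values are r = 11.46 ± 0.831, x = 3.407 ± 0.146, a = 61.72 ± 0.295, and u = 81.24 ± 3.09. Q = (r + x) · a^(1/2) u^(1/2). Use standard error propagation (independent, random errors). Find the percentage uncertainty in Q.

Let w = r + x = 14.87. δw = √(δr² + δx²) = √(0.691 + 0.0213) = 0.844, so δw/w = 0.0568.
Q is then a monomial in w, a, u:
δQ/Q = √((δw/w)² + (½·δa/a)² + (½·δu/u)²) = √(0.00322 + 5.71e-06 + 0.000362) = 0.0599

5.99%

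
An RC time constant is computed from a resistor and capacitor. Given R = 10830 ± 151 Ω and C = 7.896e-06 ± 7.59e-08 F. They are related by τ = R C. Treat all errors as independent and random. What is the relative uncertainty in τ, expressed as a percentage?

1.69%

For a monomial τ ∝ R, C, fractional errors add in quadrature:
  (1·δR/R)² = (1×0.0139)² = 0.000194;  (1·δC/C)² = (1×0.00961)² = 9.24e-05
δτ/τ = √(0.000287) = 0.0169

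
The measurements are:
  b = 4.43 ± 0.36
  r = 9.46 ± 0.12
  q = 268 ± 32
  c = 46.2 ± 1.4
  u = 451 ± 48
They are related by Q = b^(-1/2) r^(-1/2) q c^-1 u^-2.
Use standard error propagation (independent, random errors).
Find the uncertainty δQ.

For a monomial Q ∝ b^(-1/2), r^(-1/2), q, c^-1, u^-2, fractional errors add in quadrature:
  (−½·δb/b)² = (-0.5×0.0813)² = 0.00165;  (−½·δr/r)² = (-0.5×0.0127)² = 4.02e-05;  (1·δq/q)² = (1×0.119)² = 0.0143;  (-1·δc/c)² = (-1×0.0303)² = 0.000918;  (-2·δu/u)² = (-2×0.106)² = 0.0453
δQ/Q = √(0.0622) = 0.249
Q = 4.41e-06, so δQ = 0.249 × 4.41e-06 = 1.1e-06.

1.1e-06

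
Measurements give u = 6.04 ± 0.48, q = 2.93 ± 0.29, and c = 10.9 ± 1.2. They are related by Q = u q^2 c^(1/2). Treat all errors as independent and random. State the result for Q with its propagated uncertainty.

171 ± 37.7

Each factor contributes (exponent × relative error)² to (δQ/Q)²:
  (1·δu/u)² = (1×0.0795)² = 0.00632;  (2·δq/q)² = (2×0.0990)² = 0.0392;  (½·δc/c)² = (0.5×0.110)² = 0.00303
δQ/Q = √(0.0485) = 0.220
Q = 171, so δQ = 0.220 × 171 = 37.7.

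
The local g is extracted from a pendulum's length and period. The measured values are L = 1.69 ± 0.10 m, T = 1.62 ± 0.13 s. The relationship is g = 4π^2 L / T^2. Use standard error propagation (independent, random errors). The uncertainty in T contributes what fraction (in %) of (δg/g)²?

88.0%

(δg/g)² = (1·δL/L)² + (-2·δT/T)²
  L term: (1×0.0592)² = 0.00350
  T term: (-2×0.0802)² = 0.0258
Total = 0.0293. Share from T = 0.0258/0.0293 = 0.880.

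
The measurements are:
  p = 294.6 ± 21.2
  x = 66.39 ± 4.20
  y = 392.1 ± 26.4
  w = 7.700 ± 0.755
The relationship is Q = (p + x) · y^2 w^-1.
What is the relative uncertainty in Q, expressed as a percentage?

Let u = p + x = 361.0. δu = √(δp² + δx²) = √(449 + 17.6) = 21.6, so δu/u = 0.0599.
Q is then a monomial in u, y, w:
δQ/Q = √((δu/u)² + (2·δy/y)² + (-1·δw/w)²) = √(0.00358 + 0.0181 + 0.00961) = 0.177

17.7%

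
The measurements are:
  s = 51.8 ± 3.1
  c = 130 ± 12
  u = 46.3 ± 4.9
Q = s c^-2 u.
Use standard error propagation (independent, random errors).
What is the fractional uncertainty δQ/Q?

Q is a product of powers, so relative uncertainties combine in quadrature:
  (1·δs/s)² = (1×0.0598)² = 0.00358;  (-2·δc/c)² = (-2×0.0923)² = 0.0341;  (1·δu/u)² = (1×0.106)² = 0.0112
δQ/Q = √(0.0489) = 0.221

0.221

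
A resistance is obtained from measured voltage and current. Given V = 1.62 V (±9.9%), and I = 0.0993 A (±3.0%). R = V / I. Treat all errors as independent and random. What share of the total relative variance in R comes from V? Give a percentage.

(δR/R)² = (1·δV/V)² + (-1·δI/I)²
  V term: (1×0.0990)² = 0.00980
  I term: (-1×0.0300)² = 0.000900
Total = 0.0107. Share from V = 0.00980/0.0107 = 0.916.

91.6%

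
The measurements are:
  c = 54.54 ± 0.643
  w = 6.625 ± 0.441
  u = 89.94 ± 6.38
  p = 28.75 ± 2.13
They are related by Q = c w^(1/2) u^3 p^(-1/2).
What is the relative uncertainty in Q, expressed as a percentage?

Each factor contributes (exponent × relative error)² to (δQ/Q)²:
  (1·δc/c)² = (1×0.0118)² = 0.000139;  (½·δw/w)² = (0.5×0.0666)² = 0.00111;  (3·δu/u)² = (3×0.0709)² = 0.0453;  (−½·δp/p)² = (-0.5×0.0741)² = 0.00137
δQ/Q = √(0.0479) = 0.219

21.9%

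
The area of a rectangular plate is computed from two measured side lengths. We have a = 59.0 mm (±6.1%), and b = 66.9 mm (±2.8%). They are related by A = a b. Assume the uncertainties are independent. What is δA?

Since A is a product/quotient, work with relative uncertainties:
  (1·δa/a)² = (1×0.0610)² = 0.00372;  (1·δb/b)² = (1×0.0280)² = 0.000784
δA/A = √(0.00450) = 0.0671
A = 3950 mm^2, so δA = 0.0671 × 3950 = 265 mm^2.

265 mm^2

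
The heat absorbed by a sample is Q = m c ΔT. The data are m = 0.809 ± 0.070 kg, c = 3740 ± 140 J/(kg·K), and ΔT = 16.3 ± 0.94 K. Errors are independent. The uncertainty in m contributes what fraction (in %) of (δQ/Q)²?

61.3%

(δQ/Q)² = (1·δm/m)² + (1·δc/c)² + (1·δΔT/ΔT)²
  m term: (1×0.0865)² = 0.00749
  c term: (1×0.0374)² = 0.00140
  ΔT term: (1×0.0577)² = 0.00333
Total = 0.0122. Share from m = 0.00749/0.0122 = 0.613.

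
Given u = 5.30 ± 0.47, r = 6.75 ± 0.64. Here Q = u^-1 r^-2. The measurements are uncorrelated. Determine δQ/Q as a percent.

20.9%

Since Q is a product/quotient, work with relative uncertainties:
  (-1·δu/u)² = (-1×0.0887)² = 0.00786;  (-2·δr/r)² = (-2×0.0948)² = 0.0360
δQ/Q = √(0.0438) = 0.209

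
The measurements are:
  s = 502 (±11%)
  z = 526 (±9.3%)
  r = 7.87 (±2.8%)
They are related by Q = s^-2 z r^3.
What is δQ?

Since Q is a product/quotient, work with relative uncertainties:
  (-2·δs/s)² = (-2×0.110)² = 0.0484;  (1·δz/z)² = (1×0.0930)² = 0.00865;  (3·δr/r)² = (3×0.0280)² = 0.00706
δQ/Q = √(0.0641) = 0.253
Q = 1.02, so δQ = 0.253 × 1.02 = 0.258.

0.258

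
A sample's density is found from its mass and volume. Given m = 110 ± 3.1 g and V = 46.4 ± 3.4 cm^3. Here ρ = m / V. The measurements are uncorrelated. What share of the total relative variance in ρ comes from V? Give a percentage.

(δρ/ρ)² = (1·δm/m)² + (-1·δV/V)²
  m term: (1×0.0282)² = 0.000794
  V term: (-1×0.0733)² = 0.00537
Total = 0.00616. Share from V = 0.00537/0.00616 = 0.871.

87.1%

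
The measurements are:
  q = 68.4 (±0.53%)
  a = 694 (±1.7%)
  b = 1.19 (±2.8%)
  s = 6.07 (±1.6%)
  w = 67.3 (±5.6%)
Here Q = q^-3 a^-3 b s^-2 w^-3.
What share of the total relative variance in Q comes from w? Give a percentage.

(δQ/Q)² = (-3·δq/q)² + (-3·δa/a)² + (1·δb/b)² + (-2·δs/s)² + (-3·δw/w)²
  q term: (-3×0.00530)² = 0.000253
  a term: (-3×0.0170)² = 0.00260
  b term: (1×0.0280)² = 0.000784
  s term: (-2×0.0160)² = 0.00102
  w term: (-3×0.0560)² = 0.0282
Total = 0.0329. Share from w = 0.0282/0.0329 = 0.858.

85.8%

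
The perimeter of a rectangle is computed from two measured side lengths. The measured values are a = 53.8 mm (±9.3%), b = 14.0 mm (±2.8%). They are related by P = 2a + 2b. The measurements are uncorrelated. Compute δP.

10.0 mm

Sums and differences: (δP)² = Σ (cᵢ δxᵢ)².
  (2·δa)² = 100;  (2·δb)² = 0.615
δP = √(101) = 10.0 mm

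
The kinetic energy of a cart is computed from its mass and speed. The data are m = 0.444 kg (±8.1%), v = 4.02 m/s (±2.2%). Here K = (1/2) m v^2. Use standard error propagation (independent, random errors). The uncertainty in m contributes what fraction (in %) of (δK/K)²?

77.2%

(δK/K)² = (1·δm/m)² + (2·δv/v)²
  m term: (1×0.0810)² = 0.00656
  v term: (2×0.0220)² = 0.00194
Total = 0.00850. Share from m = 0.00656/0.00850 = 0.772.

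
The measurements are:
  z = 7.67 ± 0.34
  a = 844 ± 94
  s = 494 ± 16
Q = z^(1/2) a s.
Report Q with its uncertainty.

Each factor contributes (exponent × relative error)² to (δQ/Q)²:
  (½·δz/z)² = (0.5×0.0443)² = 0.000491;  (1·δa/a)² = (1×0.111)² = 0.0124;  (1·δs/s)² = (1×0.0324)² = 0.00105
δQ/Q = √(0.0139) = 0.118
Q = 1.15e+06, so δQ = 0.118 × 1.15e+06 = 1.36e+05.

(1.15 ± 0.136) × 10^6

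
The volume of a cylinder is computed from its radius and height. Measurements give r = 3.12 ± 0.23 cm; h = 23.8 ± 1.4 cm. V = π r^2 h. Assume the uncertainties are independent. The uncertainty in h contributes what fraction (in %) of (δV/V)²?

(δV/V)² = (2·δr/r)² + (1·δh/h)²
  r term: (2×0.0737)² = 0.0217
  h term: (1×0.0588)² = 0.00346
Total = 0.0252. Share from h = 0.00346/0.0252 = 0.137.

13.7%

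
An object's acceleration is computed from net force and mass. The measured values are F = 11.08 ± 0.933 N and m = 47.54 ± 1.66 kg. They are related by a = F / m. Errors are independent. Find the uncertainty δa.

Products/powers → add relative errors in quadrature, weighted by exponent:
  (1·δF/F)² = (1×0.0842)² = 0.00709;  (-1·δm/m)² = (-1×0.0349)² = 0.00122
δa/a = √(0.00831) = 0.0912
a = 0.2331 m/s^2, so δa = 0.0912 × 0.2331 = 0.0212 m/s^2.

0.0212 m/s^2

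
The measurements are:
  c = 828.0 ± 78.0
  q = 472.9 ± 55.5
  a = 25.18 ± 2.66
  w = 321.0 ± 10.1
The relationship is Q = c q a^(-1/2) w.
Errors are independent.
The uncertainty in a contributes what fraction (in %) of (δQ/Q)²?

(δQ/Q)² = (1·δc/c)² + (1·δq/q)² + (−½·δa/a)² + (1·δw/w)²
  c term: (1×0.0942)² = 0.00887
  q term: (1×0.117)² = 0.0138
  a term: (-0.5×0.106)² = 0.00279
  w term: (1×0.0315)² = 0.000990
Total = 0.0264. Share from a = 0.00279/0.0264 = 0.106.

10.6%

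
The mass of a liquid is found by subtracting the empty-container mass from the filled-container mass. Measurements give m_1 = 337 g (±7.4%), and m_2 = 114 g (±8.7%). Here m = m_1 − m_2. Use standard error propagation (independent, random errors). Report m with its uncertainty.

Each term contributes (cᵢ δxᵢ)² to (δm)²:
  (δm_1)² = 622;  (δm_2)² = 98.4
δm = √(720) = 26.8 g
m = 223 g.

223 ± 26.8 g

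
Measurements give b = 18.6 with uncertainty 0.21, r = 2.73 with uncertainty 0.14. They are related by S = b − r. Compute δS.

0.252

For a sum/difference, combine absolute errors in quadrature:
  (δb)² = 0.0441;  (δr)² = 0.0196
δS = √(0.0637) = 0.252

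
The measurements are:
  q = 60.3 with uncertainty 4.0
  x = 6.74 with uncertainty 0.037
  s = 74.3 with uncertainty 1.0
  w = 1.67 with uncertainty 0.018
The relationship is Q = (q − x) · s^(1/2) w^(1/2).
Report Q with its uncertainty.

597 ± 44.9

Let u = q − x = 53.6. δu = √(δq² + δx²) = √(16.0 + 0.00137) = 4.00, so δu/u = 0.0747.
Q is then a monomial in u, s, w:
δQ/Q = √((δu/u)² + (½·δs/s)² + (½·δw/w)²) = √(0.00558 + 4.53e-05 + 2.9e-05) = 0.0752
Q = 597, so δQ = 0.0752 × 597 = 44.9.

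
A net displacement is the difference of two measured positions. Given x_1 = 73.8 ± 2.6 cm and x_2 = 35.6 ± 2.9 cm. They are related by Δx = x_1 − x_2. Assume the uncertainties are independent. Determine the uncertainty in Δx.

Sums and differences: (δΔx)² = Σ (cᵢ δxᵢ)².
  (δx_1)² = 6.76;  (δx_2)² = 8.41
δΔx = √(15.2) = 3.89 cm

3.89 cm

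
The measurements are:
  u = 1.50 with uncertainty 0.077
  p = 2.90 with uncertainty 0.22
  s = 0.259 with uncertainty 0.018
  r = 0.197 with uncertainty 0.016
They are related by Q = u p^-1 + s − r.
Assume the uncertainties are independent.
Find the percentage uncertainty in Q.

9.18%

Let w = u·p^-1 = 0.517. δw/w = √((1·δu/u)² + (-1·δp/p)²) = √(0.00264 + 0.00576) = 0.0916, so δw = 0.0474.
Q = w + s − r: δQ = √(δw² + δs² + δr²) = √(0.00224 + 0.000324 + 0.000256) = 0.0531
Q = 0.579, so δQ/Q = 0.0531/0.579 = 0.0918.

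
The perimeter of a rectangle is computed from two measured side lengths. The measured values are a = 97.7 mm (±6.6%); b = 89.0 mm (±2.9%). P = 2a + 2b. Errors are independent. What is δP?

13.9 mm

For a sum/difference, combine absolute errors in quadrature:
  (2·δa)² = 166;  (2·δb)² = 26.6
δP = √(193) = 13.9 mm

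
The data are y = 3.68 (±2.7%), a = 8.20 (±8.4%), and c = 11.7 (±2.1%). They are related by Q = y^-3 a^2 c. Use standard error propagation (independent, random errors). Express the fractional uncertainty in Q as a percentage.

18.8%

Products/powers → add relative errors in quadrature, weighted by exponent:
  (-3·δy/y)² = (-3×0.0270)² = 0.00656;  (2·δa/a)² = (2×0.0840)² = 0.0282;  (1·δc/c)² = (1×0.0210)² = 0.000441
δQ/Q = √(0.0352) = 0.188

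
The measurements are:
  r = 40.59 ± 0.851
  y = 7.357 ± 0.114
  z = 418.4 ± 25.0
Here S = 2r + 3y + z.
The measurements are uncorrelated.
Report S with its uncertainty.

521.7 ± 25.1

S is a linear combination, so absolute uncertainties add in quadrature:
  (2·δr)² = 2.90;  (3·δy)² = 0.117;  (δz)² = 625
δS = √(628) = 25.1
S = 521.7.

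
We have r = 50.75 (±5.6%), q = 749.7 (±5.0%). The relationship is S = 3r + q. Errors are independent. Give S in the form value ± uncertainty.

For a sum/difference, combine absolute errors in quadrature:
  (3·δr)² = 72.7;  (δq)² = 1410
δS = √(1480) = 38.4
S = 902.0.

902.0 ± 38.4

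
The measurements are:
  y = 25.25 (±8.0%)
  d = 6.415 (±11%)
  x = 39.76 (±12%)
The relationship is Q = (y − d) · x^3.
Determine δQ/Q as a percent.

Let u = y − d = 18.84. δu = √(δy² + δd²) = √(4.08 + 0.498) = 2.14, so δu/u = 0.114.
Q is then a monomial in u, x:
δQ/Q = √((δu/u)² + (3·δx/x)²) = √(0.0129 + 0.130) = 0.377

37.7%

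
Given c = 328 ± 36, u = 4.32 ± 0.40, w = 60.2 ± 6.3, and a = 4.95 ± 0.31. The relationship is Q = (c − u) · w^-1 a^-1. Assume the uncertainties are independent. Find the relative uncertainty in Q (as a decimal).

0.165

Let h = c − u = 324. δh = √(δc² + δu²) = √(1300 + 0.160) = 36.0, so δh/h = 0.111.
Q is then a monomial in h, w, a:
δQ/Q = √((δh/h)² + (-1·δw/w)² + (-1·δa/a)²) = √(0.0124 + 0.0110 + 0.00392) = 0.165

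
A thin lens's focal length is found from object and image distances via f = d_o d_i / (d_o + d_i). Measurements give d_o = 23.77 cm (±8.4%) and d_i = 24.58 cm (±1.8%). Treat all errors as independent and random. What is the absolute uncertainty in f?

∂f/∂d_o = (d_i/(d_o+d_i))² = 0.258;  ∂f/∂d_i = (d_o/(d_o+d_i))² = 0.242
δf = √((∂f/∂d_o · δd_o)² + (∂f/∂d_i · δd_i)²) = √(0.266 + 0.0114) = 0.527 cm

0.527 cm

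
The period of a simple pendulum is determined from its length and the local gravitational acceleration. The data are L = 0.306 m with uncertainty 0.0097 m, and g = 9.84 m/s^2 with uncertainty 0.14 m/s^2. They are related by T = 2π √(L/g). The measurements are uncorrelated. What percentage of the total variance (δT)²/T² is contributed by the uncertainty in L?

83.2%

(δT/T)² = (½·δL/L)² + (−½·δg/g)²
  L term: (0.5×0.0317)² = 0.000251
  g term: (-0.5×0.0142)² = 5.06e-05
Total = 0.000302. Share from L = 0.000251/0.000302 = 0.832.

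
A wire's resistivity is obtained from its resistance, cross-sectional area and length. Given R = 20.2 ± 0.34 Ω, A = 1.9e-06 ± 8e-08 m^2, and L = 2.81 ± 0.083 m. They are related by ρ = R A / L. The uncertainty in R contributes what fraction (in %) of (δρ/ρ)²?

(δρ/ρ)² = (1·δR/R)² + (1·δA/A)² + (-1·δL/L)²
  R term: (1×0.0168)² = 0.000283
  A term: (1×0.0421)² = 0.00177
  L term: (-1×0.0295)² = 0.000872
Total = 0.00293. Share from R = 0.000283/0.00293 = 0.0967.

9.67%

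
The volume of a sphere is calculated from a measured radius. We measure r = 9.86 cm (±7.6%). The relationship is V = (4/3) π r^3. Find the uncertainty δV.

V is a product of powers, so relative uncertainties combine in quadrature:
  (3·δr/r)² = (3×0.0760)² = 0.0520
δV/V = √(0.0520) = 0.228
V = 4020 cm^3, so δV = 0.228 × 4020 = 915 cm^3.

915 cm^3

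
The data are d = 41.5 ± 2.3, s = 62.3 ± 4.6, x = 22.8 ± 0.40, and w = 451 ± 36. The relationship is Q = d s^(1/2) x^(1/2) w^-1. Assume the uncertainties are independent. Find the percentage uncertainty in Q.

10.4%

Since Q is a product/quotient, work with relative uncertainties:
  (1·δd/d)² = (1×0.0554)² = 0.00307;  (½·δs/s)² = (0.5×0.0738)² = 0.00136;  (½·δx/x)² = (0.5×0.0175)² = 7.69e-05;  (-1·δw/w)² = (-1×0.0798)² = 0.00637
δQ/Q = √(0.0109) = 0.104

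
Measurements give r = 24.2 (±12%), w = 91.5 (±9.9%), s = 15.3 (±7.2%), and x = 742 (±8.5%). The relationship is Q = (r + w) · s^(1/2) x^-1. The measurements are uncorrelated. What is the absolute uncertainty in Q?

Let u = r + w = 116. δu = √(δr² + δw²) = √(8.43 + 82.1) = 9.51, so δu/u = 0.0822.
Q is then a monomial in u, s, x:
δQ/Q = √((δu/u)² + (½·δs/s)² + (-1·δx/x)²) = √(0.00676 + 0.00130 + 0.00723) = 0.124
Q = 0.610, so δQ = 0.124 × 0.610 = 0.0754.

0.0754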